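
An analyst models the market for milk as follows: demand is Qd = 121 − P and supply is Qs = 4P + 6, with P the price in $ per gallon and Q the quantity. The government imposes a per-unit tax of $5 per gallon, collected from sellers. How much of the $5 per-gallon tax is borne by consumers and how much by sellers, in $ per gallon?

Before the tax: set 121 − P = 4P + 6 → P* = $23, Q* = 98.
With the tax collected from sellers, supply shifts: Qs = 4(P − 5) + 6.
Solving gives Q = 94 with consumers paying $27 and sellers receiving $22 (the $5 wedge).
Burden on consumers: $4; on sellers: $1. (They sum to $5.)
The less price-elastic side of the market bears the larger share of a per-unit tax.

Consumers bear $4 per gallon; sellers bear $1 per gallon.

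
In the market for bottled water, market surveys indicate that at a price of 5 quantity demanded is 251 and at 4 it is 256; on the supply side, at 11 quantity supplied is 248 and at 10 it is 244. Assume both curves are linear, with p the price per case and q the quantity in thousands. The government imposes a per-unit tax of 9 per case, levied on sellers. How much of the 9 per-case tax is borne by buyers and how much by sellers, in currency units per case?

Buyers bear 4 per case; sellers bear 5 per case.

Demand slope: (256 − 251)/(4 − 5) = -5, so qd = 276 − 5p.
Supply slope: (244 − 248)/(10 − 11) = 4, so qs = 4p + 204.
Without the tax, 276 − 5p = 4p + 204 gives 9p = 72, so p* = 8 and q* = 236.
With the tax collected from sellers, supply shifts: qs = 4(p − 9) + 204.
Solving gives q = 216 with buyers paying 12 and sellers receiving 3 (the 9 wedge).
Burden on buyers: 4; on sellers: 5. (They sum to 9.)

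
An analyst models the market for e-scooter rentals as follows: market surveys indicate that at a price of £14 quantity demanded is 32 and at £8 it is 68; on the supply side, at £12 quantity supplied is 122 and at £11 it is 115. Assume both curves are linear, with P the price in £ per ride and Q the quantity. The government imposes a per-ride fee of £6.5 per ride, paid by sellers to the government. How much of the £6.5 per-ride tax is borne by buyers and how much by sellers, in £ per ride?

Buyers bear £3.5 per ride; sellers bear £3 per ride.

Demand slope: (68 − 32)/(8 − 14) = -6, so Qd = 116 − 6P.
Supply slope: (115 − 122)/(11 − 12) = 7, so Qs = 7P + 38.
Without the tax, 116 − 6P = 7P + 38 gives 13P = 78, so P* = £6 and Q* = 80.
With the tax collected from sellers, supply shifts: Qs = 7(P − 6.5) + 38.
New equilibrium: buyers pay £9.5, sellers receive £3, Q = 59. (Wedge: Pb − Ps = 6.5.)
Burden on buyers: £3.5; on sellers: £3. (They sum to £6.5.)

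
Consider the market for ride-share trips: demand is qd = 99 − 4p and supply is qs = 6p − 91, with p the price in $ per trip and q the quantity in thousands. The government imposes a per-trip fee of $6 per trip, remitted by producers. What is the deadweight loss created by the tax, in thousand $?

Deadweight loss = $43.2 thousand.

Before the tax: set 99 − 4p = 6p − 91 → p* = $19, q* = 23.
With the tax collected from producers, supply shifts: qs = 6(p − 6) − 91.
New equilibrium: buyers pay $22.6, producers receive $16.6, q = 8.6. (Wedge: pb − ps = 6.)
Quantity falls by |ΔQ| = |23 − 8.6| = 14.4.
DWL = ½ · t · |ΔQ| = ½ · 6 · 14.4 = $43.2.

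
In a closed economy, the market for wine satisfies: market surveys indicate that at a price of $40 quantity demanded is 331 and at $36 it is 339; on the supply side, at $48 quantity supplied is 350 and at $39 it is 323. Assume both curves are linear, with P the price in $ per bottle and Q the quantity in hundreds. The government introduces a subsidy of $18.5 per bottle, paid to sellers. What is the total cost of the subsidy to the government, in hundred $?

Demand slope: (339 − 331)/(36 − 40) = -2, so Qd = 411 − 2P.
Supply slope: (323 − 350)/(39 − 48) = 3, so Qs = 3P + 206.
Without the subsidy, 411 − 2P = 3P + 206 gives 5P = 205, so P* = $41 and Q* = 329.
With a per-unit subsidy paid to sellers, each receives P + 18.5 per unit sold, so supply becomes Qs = 3(P + 18.5) + 206.
New equilibrium: consumers pay $29.9, sellers receive $48.4, Q = 351.2. (Wedge: Pb − Ps = −18.5.)
Outlay = t · Q = 18.5 · 351.2 = $6497.2.

Government outlay = $6497.2 hundred.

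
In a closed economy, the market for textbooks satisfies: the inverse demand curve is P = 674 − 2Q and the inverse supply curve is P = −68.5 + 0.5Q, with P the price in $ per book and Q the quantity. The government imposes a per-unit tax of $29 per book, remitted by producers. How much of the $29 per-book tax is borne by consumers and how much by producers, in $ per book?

Inverting to Q(P) form: Qd = 337 − 0.5P; Qs = 2P + 137.
Without the tax, 337 − 0.5P = 2P + 137 gives 2.5P = 200, so P* = $80 and Q* = 297.
With the tax collected from producers, supply shifts: Qs = 2(P − 29) + 137.
New equilibrium: consumers pay $103.2, producers receive $74.2, Q = 285.4. (Wedge: Pb − Ps = 29.)
Burden on consumers: $23.2; on producers: $5.8. (They sum to $29.)

Consumers bear $23.2 per book; producers bear $5.8 per book.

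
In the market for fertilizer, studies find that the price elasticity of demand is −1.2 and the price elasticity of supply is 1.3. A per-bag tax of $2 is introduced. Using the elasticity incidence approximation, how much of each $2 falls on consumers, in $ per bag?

Incidence ratio: consumers' share ≈ εs / (εs + |εd|) = 1.3 / (1.3 + 1.2) = 0.52.
So consumers bear ≈ 0.52 × $2 = $1.04; producers bear $0.96.

Consumers bear ≈ $1.04 per bag.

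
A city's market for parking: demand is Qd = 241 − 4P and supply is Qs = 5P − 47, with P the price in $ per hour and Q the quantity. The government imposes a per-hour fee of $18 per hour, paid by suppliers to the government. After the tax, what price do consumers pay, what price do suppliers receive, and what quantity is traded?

Consumers pay $42; suppliers receive $24; quantity = 73.

Without the tax, 241 − 4P = 5P − 47 gives 9P = 288, so P* = $32 and Q* = 113.
With the tax collected from suppliers, supply shifts: Qs = 5(P − 18) − 47.
Solving gives Q = 73 with consumers paying $42 and suppliers receiving $24 (the $18 wedge).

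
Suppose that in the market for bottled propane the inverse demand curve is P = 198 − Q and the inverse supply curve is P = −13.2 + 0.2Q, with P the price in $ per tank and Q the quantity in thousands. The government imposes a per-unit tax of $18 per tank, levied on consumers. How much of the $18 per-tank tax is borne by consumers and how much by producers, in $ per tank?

Rewrite in direct form: Qd = 198 − P and Qs = 5P + 66.
Without the tax, 198 − P = 5P + 66 gives 6P = 132, so P* = $22 and Q* = 176.
With the tax collected from consumers, demand (in seller-price terms) shifts: Qd = 198 − (P + 18).
New equilibrium: consumers pay $37, producers receive $19, Q = 161. (Wedge: Pb − Ps = 18.)
Burden on consumers: $15; on producers: $3. (They sum to $18.)
The less price-elastic side of the market bears the larger share of a per-unit tax.

Consumers bear $15 per tank; producers bear $3 per tank.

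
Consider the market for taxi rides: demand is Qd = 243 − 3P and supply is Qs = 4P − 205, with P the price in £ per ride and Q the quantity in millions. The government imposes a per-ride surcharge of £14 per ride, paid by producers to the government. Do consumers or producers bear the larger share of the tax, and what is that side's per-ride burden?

Before the tax: set 243 − 3P = 4P − 205 → P* = £64, Q* = 51.
With the tax collected from producers, supply shifts: Qs = 4(P − 14) − 205.
New equilibrium: consumers pay £72, producers receive £58, Q = 27. (Wedge: Pb − Ps = 14.)
Per-ride burden: consumers £8, producers £6.
Consumers take the larger share because demand is less price-elastic here (demand slope 3 vs supply slope 4).

Consumers bear the larger share: £8 per ride.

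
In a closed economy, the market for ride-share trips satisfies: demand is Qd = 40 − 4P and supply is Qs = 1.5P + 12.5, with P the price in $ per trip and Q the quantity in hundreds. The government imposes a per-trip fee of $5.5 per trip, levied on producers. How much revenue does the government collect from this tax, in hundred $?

Tax revenue = $77 hundred.

Before the tax: set 40 − 4P = 1.5P + 12.5 → P* = $5, Q* = 20.
With the tax collected from producers, supply shifts: Qs = 1.5(P − 5.5) + 12.5.
Solving gives Q = 14 with consumers paying $6.5 and producers receiving $1 (the $5.5 wedge).
Revenue = t · Q = 5.5 · 14 = $77.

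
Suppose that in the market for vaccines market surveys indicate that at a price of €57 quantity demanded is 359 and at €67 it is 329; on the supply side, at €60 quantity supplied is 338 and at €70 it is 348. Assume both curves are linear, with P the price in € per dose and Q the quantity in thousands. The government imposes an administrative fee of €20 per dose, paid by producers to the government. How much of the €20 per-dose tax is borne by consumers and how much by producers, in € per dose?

Demand slope: (329 − 359)/(67 − 57) = -3, so Qd = 530 − 3P.
Supply slope: (348 − 338)/(70 − 60) = 1, so Qs = P + 278.
Before the tax: set 530 − 3P = P + 278 → P* = €63, Q* = 341.
With the tax collected from producers, supply shifts: Qs = (P − 20) + 278.
New equilibrium: consumers pay €68, producers receive €48, Q = 326. (Wedge: Pb − Ps = 20.)
Burden on consumers: €5; on producers: €15. (They sum to €20.)

Consumers bear €5 per dose; producers bear €15 per dose.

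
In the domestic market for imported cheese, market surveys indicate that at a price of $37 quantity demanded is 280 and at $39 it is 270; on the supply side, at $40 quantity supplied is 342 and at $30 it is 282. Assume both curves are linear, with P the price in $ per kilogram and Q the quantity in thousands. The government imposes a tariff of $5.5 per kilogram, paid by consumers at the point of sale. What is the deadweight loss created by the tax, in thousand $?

Demand slope: (270 − 280)/(39 − 37) = -5, so Qd = 465 − 5P.
Supply slope: (282 − 342)/(30 − 40) = 6, so Qs = 6P + 102.
Without the tax, 465 − 5P = 6P + 102 gives 11P = 363, so P* = $33 and Q* = 300.
With the tax collected from consumers, demand (in seller-price terms) shifts: Qd = 465 − 5(P + 5.5).
New equilibrium: consumers pay $36, suppliers receive $30.5, Q = 285. (Wedge: Pb − Ps = 5.5.)
Quantity falls by |ΔQ| = |300 − 285| = 15.
DWL = ½ · t · |ΔQ| = ½ · 5.5 · 15 = $41.25.

Deadweight loss = $41.25 thousand.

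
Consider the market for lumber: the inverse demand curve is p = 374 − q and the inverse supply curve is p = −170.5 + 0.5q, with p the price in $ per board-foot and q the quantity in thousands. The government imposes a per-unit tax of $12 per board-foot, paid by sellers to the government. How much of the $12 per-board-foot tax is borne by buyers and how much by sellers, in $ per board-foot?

Buyers bear $8 per board-foot; sellers bear $4 per board-foot.

Rewrite in direct form: qd = 374 − p and qs = 2p + 341.
Without the tax, 374 − p = 2p + 341 gives 3p = 33, so p* = $11 and q* = 363.
With the tax collected from sellers, supply shifts: qs = 2(p − 12) + 341.
Solving gives q = 355 with buyers paying $19 and sellers receiving $7 (the $12 wedge).
Burden on buyers: $8; on sellers: $4. (They sum to $12.)
The less price-elastic side of the market bears the larger share of a per-unit tax.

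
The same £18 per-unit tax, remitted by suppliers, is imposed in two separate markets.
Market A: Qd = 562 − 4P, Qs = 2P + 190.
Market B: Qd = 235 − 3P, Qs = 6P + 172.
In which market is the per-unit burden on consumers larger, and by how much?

Market B, by £6.

Market A: pre-tax P* = £62, Q* = 314; post-tax Q = 290; per-unit burden on consumers = £6.
Market B: pre-tax P* = £7, Q* = 214; post-tax Q = 178; per-unit burden on consumers = £12.
Difference: £6 vs £12 → market B is larger by £6.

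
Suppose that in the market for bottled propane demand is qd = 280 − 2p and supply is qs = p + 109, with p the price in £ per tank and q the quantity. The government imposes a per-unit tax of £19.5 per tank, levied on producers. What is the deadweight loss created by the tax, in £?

Deadweight loss = £126.75.

Without the tax, 280 − 2p = p + 109 gives 3p = 171, so p* = £57 and q* = 166.
With the tax collected from producers, supply shifts: qs = (p − 19.5) + 109.
New equilibrium: consumers pay £63.5, producers receive £44, q = 153. (Wedge: pb − ps = 19.5.)
Quantity falls by |ΔQ| = |166 − 153| = 13.
DWL = ½ · t · |ΔQ| = ½ · 19.5 · 13 = £126.75.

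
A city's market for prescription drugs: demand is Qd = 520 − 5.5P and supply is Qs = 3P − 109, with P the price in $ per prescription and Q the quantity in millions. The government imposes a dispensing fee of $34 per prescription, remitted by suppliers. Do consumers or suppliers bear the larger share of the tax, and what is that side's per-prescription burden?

Suppliers bear the larger share: $22 per prescription.

Without the tax, 520 − 5.5P = 3P − 109 gives 8.5P = 629, so P* = $74 and Q* = 113.
With the tax collected from suppliers, supply shifts: Qs = 3(P − 34) − 109.
New equilibrium: consumers pay $86, suppliers receive $52, Q = 47. (Wedge: Pb − Ps = 34.)
Per-prescription burden: consumers $12, suppliers $22.
Suppliers take the larger share because supply is less price-elastic here (demand slope 5.5 vs supply slope 3).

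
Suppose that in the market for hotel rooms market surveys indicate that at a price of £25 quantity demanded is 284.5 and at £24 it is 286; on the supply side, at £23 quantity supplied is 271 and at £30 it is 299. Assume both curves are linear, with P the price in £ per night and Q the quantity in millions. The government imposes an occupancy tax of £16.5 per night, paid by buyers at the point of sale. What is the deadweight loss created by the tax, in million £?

Deadweight loss = £148.5 million.

Demand slope: (286 − 284.5)/(24 − 25) = -1.5, so Qd = 322 − 1.5P.
Supply slope: (299 − 271)/(30 − 23) = 4, so Qs = 4P + 179.
Without the tax, 322 − 1.5P = 4P + 179 gives 5.5P = 143, so P* = £26 and Q* = 283.
With the tax collected from buyers, demand (in seller-price terms) shifts: Qd = 322 − 1.5(P + 16.5).
New equilibrium: buyers pay £38, producers receive £21.5, Q = 265. (Wedge: Pb − Ps = 16.5.)
Quantity falls by |ΔQ| = |283 − 265| = 18.
DWL = ½ · t · |ΔQ| = ½ · 16.5 · 18 = £148.5.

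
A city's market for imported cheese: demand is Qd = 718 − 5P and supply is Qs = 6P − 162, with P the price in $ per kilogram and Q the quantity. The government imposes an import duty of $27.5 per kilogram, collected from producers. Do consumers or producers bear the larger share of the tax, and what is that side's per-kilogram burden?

Before the tax: set 718 − 5P = 6P − 162 → P* = $80, Q* = 318.
With the tax collected from producers, supply shifts: Qs = 6(P − 27.5) − 162.
New equilibrium: consumers pay $95, producers receive $67.5, Q = 243. (Wedge: Pb − Ps = 27.5.)
Per-kilogram burden: consumers $15, producers $12.5.
Consumers take the larger share because demand is less price-elastic here (demand slope 5 vs supply slope 6).
The less price-elastic side of the market bears the larger share of a per-unit tax.

Consumers bear the larger share: $15 per kilogram.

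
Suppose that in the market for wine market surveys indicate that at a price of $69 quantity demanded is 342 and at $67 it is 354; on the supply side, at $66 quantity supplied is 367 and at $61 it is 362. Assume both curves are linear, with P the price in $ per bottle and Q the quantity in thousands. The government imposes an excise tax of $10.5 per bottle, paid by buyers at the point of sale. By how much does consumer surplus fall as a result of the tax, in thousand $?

Demand slope: (354 − 342)/(67 − 69) = -6, so Qd = 756 − 6P.
Supply slope: (362 − 367)/(61 − 66) = 1, so Qs = P + 301.
Before the tax: set 756 − 6P = P + 301 → P* = $65, Q* = 366.
With the tax collected from buyers, demand (in seller-price terms) shifts: Qd = 756 − 6(P + 10.5).
New equilibrium: buyers pay $66.5, sellers receive $56, Q = 357. (Wedge: Pb − Ps = 10.5.)
ΔCS is the trapezoid between Q = 357 and Q = 366 of height $1.5: ½ · (366 + 357) · 1.5 = $542.25.

Consumer surplus falls by $542.25 thousand.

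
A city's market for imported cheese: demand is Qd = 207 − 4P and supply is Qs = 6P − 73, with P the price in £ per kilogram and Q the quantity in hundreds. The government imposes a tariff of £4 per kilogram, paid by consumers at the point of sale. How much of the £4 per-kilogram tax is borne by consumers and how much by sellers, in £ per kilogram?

Consumers bear £2.4 per kilogram; sellers bear £1.6 per kilogram.

Without the tax, 207 − 4P = 6P − 73 gives 10P = 280, so P* = £28 and Q* = 95.
With the tax collected from consumers, demand (in seller-price terms) shifts: Qd = 207 − 4(P + 4).
New equilibrium: consumers pay £30.4, sellers receive £26.4, Q = 85.4. (Wedge: Pb − Ps = 4.)
Burden on consumers: £2.4; on sellers: £1.6. (They sum to £4.)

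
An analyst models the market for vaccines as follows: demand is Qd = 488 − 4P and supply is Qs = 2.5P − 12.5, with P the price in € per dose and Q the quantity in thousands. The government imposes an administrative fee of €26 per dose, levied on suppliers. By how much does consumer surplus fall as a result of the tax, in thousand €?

Consumer surplus falls by €1600 thousand.

Without the tax, 488 − 4P = 2.5P − 12.5 gives 6.5P = 500.5, so P* = €77 and Q* = 180.
With the tax collected from suppliers, supply shifts: Qs = 2.5(P − 26) − 12.5.
Solving gives Q = 140 with consumers paying €87 and suppliers receiving €61 (the €26 wedge).
ΔCS is the trapezoid between Q = 140 and Q = 180 of height €10: ½ · (180 + 140) · 10 = €1600.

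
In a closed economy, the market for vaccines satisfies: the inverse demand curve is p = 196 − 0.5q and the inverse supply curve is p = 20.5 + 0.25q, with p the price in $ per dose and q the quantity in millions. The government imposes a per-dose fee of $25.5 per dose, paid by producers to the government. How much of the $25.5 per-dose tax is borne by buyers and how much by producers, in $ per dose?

Rewrite in direct form: qd = 392 − 2p and qs = 4p − 82.
Before the tax: set 392 − 2p = 4p − 82 → p* = $79, q* = 234.
With the tax collected from producers, supply shifts: qs = 4(p − 25.5) − 82.
Solving gives q = 200 with buyers paying $96 and producers receiving $70.5 (the $25.5 wedge).
Burden on buyers: $17; on producers: $8.5. (They sum to $25.5.)

Buyers bear $17 per dose; producers bear $8.5 per dose.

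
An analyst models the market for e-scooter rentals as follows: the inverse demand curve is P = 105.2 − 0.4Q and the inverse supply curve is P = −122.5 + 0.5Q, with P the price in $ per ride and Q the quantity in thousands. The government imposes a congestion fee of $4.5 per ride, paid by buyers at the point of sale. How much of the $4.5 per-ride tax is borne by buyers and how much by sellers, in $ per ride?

Rewrite in direct form: Qd = 263 − 2.5P and Qs = 2P + 245.
Without the tax, 263 − 2.5P = 2P + 245 gives 4.5P = 18, so P* = $4 and Q* = 253.
With the tax collected from buyers, demand (in seller-price terms) shifts: Qd = 263 − 2.5(P + 4.5).
New equilibrium: buyers pay $6, sellers receive $1.5, Q = 248. (Wedge: Pb − Ps = 4.5.)
Burden on buyers: $2; on sellers: $2.5. (They sum to $4.5.)

Buyers bear $2 per ride; sellers bear $2.5 per ride.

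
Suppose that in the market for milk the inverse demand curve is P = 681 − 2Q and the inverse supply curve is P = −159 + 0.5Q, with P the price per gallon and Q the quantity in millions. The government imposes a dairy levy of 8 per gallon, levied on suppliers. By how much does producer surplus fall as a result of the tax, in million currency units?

Inverting to Q(P) form: Qd = 340.5 − 0.5P; Qs = 2P + 318.
Without the tax, 340.5 − 0.5P = 2P + 318 gives 2.5P = 22.5, so P* = 9 and Q* = 336.
With the tax collected from suppliers, supply shifts: Qs = 2(P − 8) + 318.
Solving gives Q = 332.8 with consumers paying 15.4 and suppliers receiving 7.4 (the 8 wedge).
ΔPS is the trapezoid between Q = 332.8 and Q = 336 of height 1.6: ½ · (336 + 332.8) · 1.6 = 535.04.

Producer surplus falls by 535.04 million.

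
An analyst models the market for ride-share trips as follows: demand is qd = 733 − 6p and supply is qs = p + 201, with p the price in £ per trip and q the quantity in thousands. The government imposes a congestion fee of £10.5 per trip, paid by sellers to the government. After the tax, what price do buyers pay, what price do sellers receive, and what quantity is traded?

Without the tax, 733 − 6p = p + 201 gives 7p = 532, so p* = £76 and q* = 277.
With the tax collected from sellers, supply shifts: qs = (p − 10.5) + 201.
Solving gives q = 268 with buyers paying £77.5 and sellers receiving £67 (the £10.5 wedge).
The less price-elastic side of the market bears the larger share of a per-unit tax.

Buyers pay £77.5; sellers receive £67; quantity = 268.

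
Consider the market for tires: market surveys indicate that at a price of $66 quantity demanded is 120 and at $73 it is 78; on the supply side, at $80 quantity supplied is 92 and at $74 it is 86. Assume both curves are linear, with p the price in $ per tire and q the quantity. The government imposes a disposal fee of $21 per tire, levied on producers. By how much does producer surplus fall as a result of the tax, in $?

Producer surplus falls by $1350.

Demand slope: (78 − 120)/(73 − 66) = -6, so qd = 516 − 6p.
Supply slope: (86 − 92)/(74 − 80) = 1, so qs = p + 12.
Before the tax: set 516 − 6p = p + 12 → p* = $72, q* = 84.
With the tax collected from producers, supply shifts: qs = (p − 21) + 12.
New equilibrium: consumers pay $75, producers receive $54, q = 66. (Wedge: pb − ps = 21.)
ΔPS is the trapezoid between Q = 66 and Q = 84 of height $18: ½ · (84 + 66) · 18 = $1350.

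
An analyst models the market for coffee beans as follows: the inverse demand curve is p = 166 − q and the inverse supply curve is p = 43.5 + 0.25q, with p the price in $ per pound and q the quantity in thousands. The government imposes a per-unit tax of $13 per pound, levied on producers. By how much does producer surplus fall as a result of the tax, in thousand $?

Rewrite in direct form: qd = 166 − p and qs = 4p − 174.
Before the tax: set 166 − p = 4p − 174 → p* = $68, q* = 98.
With the tax collected from producers, supply shifts: qs = 4(p − 13) − 174.
New equilibrium: buyers pay $78.4, producers receive $65.4, q = 87.6. (Wedge: pb − ps = 13.)
ΔPS is the trapezoid between Q = 87.6 and Q = 98 of height $2.6: ½ · (98 + 87.6) · 2.6 = $241.28.

Producer surplus falls by $241.28 thousand.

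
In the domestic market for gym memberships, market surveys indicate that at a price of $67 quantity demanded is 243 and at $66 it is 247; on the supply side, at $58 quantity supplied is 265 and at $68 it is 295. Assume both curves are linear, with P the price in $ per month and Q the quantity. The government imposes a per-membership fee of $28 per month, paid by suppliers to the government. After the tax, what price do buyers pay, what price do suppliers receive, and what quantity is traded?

Buyers pay $72; suppliers receive $44; quantity = 223.

Demand slope: (247 − 243)/(66 − 67) = -4, so Qd = 511 − 4P.
Supply slope: (295 − 265)/(68 − 58) = 3, so Qs = 3P + 91.
Without the tax, 511 − 4P = 3P + 91 gives 7P = 420, so P* = $60 and Q* = 271.
With the tax collected from suppliers, supply shifts: Qs = 3(P − 28) + 91.
New equilibrium: buyers pay $72, suppliers receive $44, Q = 223. (Wedge: Pb − Ps = 28.)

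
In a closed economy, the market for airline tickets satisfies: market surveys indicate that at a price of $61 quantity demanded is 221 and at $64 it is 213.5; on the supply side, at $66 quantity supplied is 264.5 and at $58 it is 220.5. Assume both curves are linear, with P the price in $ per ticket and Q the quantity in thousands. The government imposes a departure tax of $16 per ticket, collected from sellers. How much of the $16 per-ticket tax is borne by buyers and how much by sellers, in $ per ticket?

Buyers bear $11 per ticket; sellers bear $5 per ticket.

Demand slope: (213.5 − 221)/(64 − 61) = -2.5, so Qd = 373.5 − 2.5P.
Supply slope: (220.5 − 264.5)/(58 − 66) = 5.5, so Qs = 5.5P − 98.5.
Before the tax: set 373.5 − 2.5P = 5.5P − 98.5 → P* = $59, Q* = 226.
With the tax collected from sellers, supply shifts: Qs = 5.5(P − 16) − 98.5.
New equilibrium: buyers pay $70, sellers receive $54, Q = 198.5. (Wedge: Pb − Ps = 16.)
Burden on buyers: $11; on sellers: $5. (They sum to $16.)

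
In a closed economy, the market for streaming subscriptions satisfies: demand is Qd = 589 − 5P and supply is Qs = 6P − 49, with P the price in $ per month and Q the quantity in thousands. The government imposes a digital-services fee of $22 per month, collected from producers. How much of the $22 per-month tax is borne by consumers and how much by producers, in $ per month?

Consumers bear $12 per month; producers bear $10 per month.

Without the tax, 589 − 5P = 6P − 49 gives 11P = 638, so P* = $58 and Q* = 299.
With the tax collected from producers, supply shifts: Qs = 6(P − 22) − 49.
Solving gives Q = 239 with consumers paying $70 and producers receiving $48 (the $22 wedge).
Burden on consumers: $12; on producers: $10. (They sum to $22.)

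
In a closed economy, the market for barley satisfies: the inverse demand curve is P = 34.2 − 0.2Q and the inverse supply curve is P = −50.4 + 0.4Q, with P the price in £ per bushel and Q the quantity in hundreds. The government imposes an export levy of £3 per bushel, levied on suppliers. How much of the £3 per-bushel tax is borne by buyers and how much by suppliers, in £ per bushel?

Inverting to Q(P) form: Qd = 171 − 5P; Qs = 2.5P + 126.
Before the tax: set 171 − 5P = 2.5P + 126 → P* = £6, Q* = 141.
With the tax collected from suppliers, supply shifts: Qs = 2.5(P − 3) + 126.
New equilibrium: buyers pay £7, suppliers receive £4, Q = 136. (Wedge: Pb − Ps = 3.)
Burden on buyers: £1; on suppliers: £2. (They sum to £3.)
The less price-elastic side of the market bears the larger share of a per-unit tax.

Buyers bear £1 per bushel; suppliers bear £2 per bushel.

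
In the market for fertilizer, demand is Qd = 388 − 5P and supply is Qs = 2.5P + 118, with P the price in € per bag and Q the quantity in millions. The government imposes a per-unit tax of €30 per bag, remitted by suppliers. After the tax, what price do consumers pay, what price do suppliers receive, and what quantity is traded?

Consumers pay €46; suppliers receive €16; quantity = 158.

Without the tax, 388 − 5P = 2.5P + 118 gives 7.5P = 270, so P* = €36 and Q* = 208.
With the tax collected from suppliers, supply shifts: Qs = 2.5(P − 30) + 118.
Solving gives Q = 158 with consumers paying €46 and suppliers receiving €16 (the €30 wedge).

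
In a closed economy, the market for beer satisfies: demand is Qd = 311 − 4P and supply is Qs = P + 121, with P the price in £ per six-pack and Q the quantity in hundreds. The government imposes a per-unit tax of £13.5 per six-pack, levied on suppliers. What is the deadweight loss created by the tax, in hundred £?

Deadweight loss = £72.9 hundred.

Before the tax: set 311 − 4P = P + 121 → P* = £38, Q* = 159.
With the tax collected from suppliers, supply shifts: Qs = (P − 13.5) + 121.
New equilibrium: buyers pay £40.7, suppliers receive £27.2, Q = 148.2. (Wedge: Pb − Ps = 13.5.)
Quantity falls by |ΔQ| = |159 − 148.2| = 10.8.
DWL = ½ · t · |ΔQ| = ½ · 13.5 · 10.8 = £72.9.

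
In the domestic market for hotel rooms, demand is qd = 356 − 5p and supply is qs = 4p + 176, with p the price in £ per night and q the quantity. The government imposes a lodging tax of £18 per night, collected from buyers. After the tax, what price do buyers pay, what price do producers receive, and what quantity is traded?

Buyers pay £28; producers receive £10; quantity = 216.

Without the tax, 356 − 5p = 4p + 176 gives 9p = 180, so p* = £20 and q* = 256.
With the tax collected from buyers, demand (in seller-price terms) shifts: qd = 356 − 5(p + 18).
New equilibrium: buyers pay £28, producers receive £10, q = 216. (Wedge: pb − ps = 18.)
The less price-elastic side of the market bears the larger share of a per-unit tax.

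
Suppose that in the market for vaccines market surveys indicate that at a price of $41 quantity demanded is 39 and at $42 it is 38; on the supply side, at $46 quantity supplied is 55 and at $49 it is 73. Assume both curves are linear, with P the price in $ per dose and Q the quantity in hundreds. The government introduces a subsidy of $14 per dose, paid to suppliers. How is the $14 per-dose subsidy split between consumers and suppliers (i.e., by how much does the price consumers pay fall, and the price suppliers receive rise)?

Demand slope: (38 − 39)/(42 − 41) = -1, so Qd = 80 − P.
Supply slope: (73 − 55)/(49 − 46) = 6, so Qs = 6P − 221.
Without the subsidy, 80 − P = 6P − 221 gives 7P = 301, so P* = $43 and Q* = 37.
With a per-unit subsidy paid to suppliers, each receives P + 14 per unit sold, so supply becomes Qs = 6(P + 14) − 221.
New equilibrium: consumers pay $31, suppliers receive $45, Q = 49. (Wedge: Pb − Ps = −14.)
Gain to consumers: $12; to suppliers: $2. (They sum to $14.)

Consumers gain $12 per dose; suppliers gain $2 per dose.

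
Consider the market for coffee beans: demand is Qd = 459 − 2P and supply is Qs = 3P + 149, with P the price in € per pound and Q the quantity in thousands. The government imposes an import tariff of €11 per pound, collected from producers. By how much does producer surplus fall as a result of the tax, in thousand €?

Before the tax: set 459 − 2P = 3P + 149 → P* = €62, Q* = 335.
With the tax collected from producers, supply shifts: Qs = 3(P − 11) + 149.
Solving gives Q = 321.8 with consumers paying €68.6 and producers receiving €57.6 (the €11 wedge).
ΔPS is the trapezoid between Q = 321.8 and Q = 335 of height €4.4: ½ · (335 + 321.8) · 4.4 = €1444.96.

Producer surplus falls by €1444.96 thousand.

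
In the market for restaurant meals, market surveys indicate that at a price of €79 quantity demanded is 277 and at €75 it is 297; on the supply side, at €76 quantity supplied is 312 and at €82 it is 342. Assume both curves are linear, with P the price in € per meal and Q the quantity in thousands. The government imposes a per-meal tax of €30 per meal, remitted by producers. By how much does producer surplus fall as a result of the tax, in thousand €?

Demand slope: (297 − 277)/(75 − 79) = -5, so Qd = 672 − 5P.
Supply slope: (342 − 312)/(82 − 76) = 5, so Qs = 5P − 68.
Before the tax: set 672 − 5P = 5P − 68 → P* = €74, Q* = 302.
With the tax collected from producers, supply shifts: Qs = 5(P − 30) − 68.
Solving gives Q = 227 with buyers paying €89 and producers receiving €59 (the €30 wedge).
ΔPS is the trapezoid between Q = 227 and Q = 302 of height €15: ½ · (302 + 227) · 15 = €3967.5.

Producer surplus falls by €3967.5 thousand.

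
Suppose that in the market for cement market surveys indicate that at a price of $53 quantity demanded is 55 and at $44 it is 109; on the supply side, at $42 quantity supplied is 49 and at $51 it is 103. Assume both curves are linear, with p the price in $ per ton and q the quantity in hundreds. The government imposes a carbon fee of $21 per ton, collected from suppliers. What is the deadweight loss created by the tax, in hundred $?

Deadweight loss = $661.5 hundred.

Demand slope: (109 − 55)/(44 − 53) = -6, so qd = 373 − 6p.
Supply slope: (103 − 49)/(51 − 42) = 6, so qs = 6p − 203.
Before the tax: set 373 − 6p = 6p − 203 → p* = $48, q* = 85.
With the tax collected from suppliers, supply shifts: qs = 6(p − 21) − 203.
Solving gives q = 22 with consumers paying $58.5 and suppliers receiving $37.5 (the $21 wedge).
Quantity falls by |ΔQ| = |85 − 22| = 63.
DWL = ½ · t · |ΔQ| = ½ · 21 · 63 = $661.5.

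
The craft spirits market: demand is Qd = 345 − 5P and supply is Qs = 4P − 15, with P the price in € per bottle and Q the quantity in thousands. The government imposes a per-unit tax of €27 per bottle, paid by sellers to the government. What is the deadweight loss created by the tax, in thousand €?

Deadweight loss = €810 thousand.

Before the tax: set 345 − 5P = 4P − 15 → P* = €40, Q* = 145.
With the tax collected from sellers, supply shifts: Qs = 4(P − 27) − 15.
New equilibrium: buyers pay €52, sellers receive €25, Q = 85. (Wedge: Pb − Ps = 27.)
Quantity falls by |ΔQ| = |145 − 85| = 60.
DWL = ½ · t · |ΔQ| = ½ · 27 · 60 = €810.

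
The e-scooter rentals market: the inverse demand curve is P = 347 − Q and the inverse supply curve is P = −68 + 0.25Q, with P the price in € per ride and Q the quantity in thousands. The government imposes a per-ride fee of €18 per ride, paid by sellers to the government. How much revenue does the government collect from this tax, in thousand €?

Inverting to Q(P) form: Qd = 347 − P; Qs = 4P + 272.
Before the tax: set 347 − P = 4P + 272 → P* = €15, Q* = 332.
With the tax collected from sellers, supply shifts: Qs = 4(P − 18) + 272.
New equilibrium: consumers pay €29.4, sellers receive €11.4, Q = 317.6. (Wedge: Pb − Ps = 18.)
Revenue = t · Q = 18 · 317.6 = €5716.8.

Tax revenue = €5716.8 thousand.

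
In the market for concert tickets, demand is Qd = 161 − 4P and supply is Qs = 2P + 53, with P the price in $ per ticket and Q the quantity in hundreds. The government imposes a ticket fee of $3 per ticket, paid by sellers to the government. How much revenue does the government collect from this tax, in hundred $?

Before the tax: set 161 − 4P = 2P + 53 → P* = $18, Q* = 89.
With the tax collected from sellers, supply shifts: Qs = 2(P − 3) + 53.
Solving gives Q = 85 with buyers paying $19 and sellers receiving $16 (the $3 wedge).
Revenue = t · Q = 3 · 85 = $255.

Tax revenue = $255 hundred.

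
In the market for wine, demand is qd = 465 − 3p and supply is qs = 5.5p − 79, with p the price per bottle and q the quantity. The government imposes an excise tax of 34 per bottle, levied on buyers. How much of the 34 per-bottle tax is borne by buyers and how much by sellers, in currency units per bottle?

Without the tax, 465 − 3p = 5.5p − 79 gives 8.5p = 544, so p* = 64 and q* = 273.
With the tax collected from buyers, demand (in seller-price terms) shifts: qd = 465 − 3(p + 34).
New equilibrium: buyers pay 86, sellers receive 52, q = 207. (Wedge: pb − ps = 34.)
Burden on buyers: 22; on sellers: 12. (They sum to 34.)
The less price-elastic side of the market bears the larger share of a per-unit tax.

Buyers bear 22 per bottle; sellers bear 12 per bottle.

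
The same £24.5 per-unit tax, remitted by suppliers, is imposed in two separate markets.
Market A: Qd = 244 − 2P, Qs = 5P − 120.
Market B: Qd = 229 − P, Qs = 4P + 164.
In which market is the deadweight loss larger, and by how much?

Market A, by £188.65.

Market A: pre-tax P* = £52, Q* = 140; post-tax Q = 105; deadweight loss = £428.75.
Market B: pre-tax P* = £13, Q* = 216; post-tax Q = 196.4; deadweight loss = £240.1.
Difference: £428.75 vs £240.1 → market A is larger by £188.65.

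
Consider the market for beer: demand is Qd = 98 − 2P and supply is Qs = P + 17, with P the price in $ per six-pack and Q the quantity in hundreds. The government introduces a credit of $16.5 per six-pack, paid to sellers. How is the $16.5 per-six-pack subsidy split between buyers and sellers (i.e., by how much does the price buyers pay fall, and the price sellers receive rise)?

Buyers gain $5.5 per six-pack; sellers gain $11 per six-pack.

Before the subsidy: set 98 − 2P = P + 17 → P* = $27, Q* = 44.
With a per-unit subsidy paid to sellers, each receives P + 16.5 per unit sold, so supply becomes Qs = (P + 16.5) + 17.
Solving gives Q = 55 with buyers paying $21.5 and sellers receiving $38 (the $16.5 wedge).
Gain to buyers: $5.5; to sellers: $11. (They sum to $16.5.)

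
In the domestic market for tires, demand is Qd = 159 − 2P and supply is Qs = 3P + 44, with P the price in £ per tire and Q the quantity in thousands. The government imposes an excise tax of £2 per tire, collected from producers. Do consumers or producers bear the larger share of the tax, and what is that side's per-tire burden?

Before the tax: set 159 − 2P = 3P + 44 → P* = £23, Q* = 113.
With the tax collected from producers, supply shifts: Qs = 3(P − 2) + 44.
New equilibrium: consumers pay £24.2, producers receive £22.2, Q = 110.6. (Wedge: Pb − Ps = 2.)
Per-tire burden: consumers £1.2, producers £0.8.
Consumers take the larger share because demand is less price-elastic here (demand slope 2 vs supply slope 3).
The less price-elastic side of the market bears the larger share of a per-unit tax.

Consumers bear the larger share: £1.2 per tire.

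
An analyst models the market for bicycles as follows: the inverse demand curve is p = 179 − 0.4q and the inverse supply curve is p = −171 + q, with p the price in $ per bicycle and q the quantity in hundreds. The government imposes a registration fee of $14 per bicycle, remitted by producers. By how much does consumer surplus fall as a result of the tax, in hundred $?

Consumer surplus falls by $980 hundred.

Inverting to q(p) form: qd = 447.5 − 2.5p; qs = p + 171.
Without the tax, 447.5 − 2.5p = p + 171 gives 3.5p = 276.5, so p* = $79 and q* = 250.
With the tax collected from producers, supply shifts: qs = (p − 14) + 171.
New equilibrium: buyers pay $83, producers receive $69, q = 240. (Wedge: pb − ps = 14.)
ΔCS is the trapezoid between Q = 240 and Q = 250 of height $4: ½ · (250 + 240) · 4 = $980.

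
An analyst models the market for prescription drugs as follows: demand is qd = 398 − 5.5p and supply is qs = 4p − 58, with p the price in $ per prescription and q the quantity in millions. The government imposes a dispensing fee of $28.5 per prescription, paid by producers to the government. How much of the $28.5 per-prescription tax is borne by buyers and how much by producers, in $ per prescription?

Before the tax: set 398 − 5.5p = 4p − 58 → p* = $48, q* = 134.
With the tax collected from producers, supply shifts: qs = 4(p − 28.5) − 58.
Solving gives q = 68 with buyers paying $60 and producers receiving $31.5 (the $28.5 wedge).
Burden on buyers: $12; on producers: $16.5. (They sum to $28.5.)
The less price-elastic side of the market bears the larger share of a per-unit tax.

Buyers bear $12 per prescription; producers bear $16.5 per prescription.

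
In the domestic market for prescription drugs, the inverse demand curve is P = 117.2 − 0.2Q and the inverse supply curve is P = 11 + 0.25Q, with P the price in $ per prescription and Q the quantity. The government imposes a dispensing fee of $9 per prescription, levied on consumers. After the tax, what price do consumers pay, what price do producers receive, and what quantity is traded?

Rewrite in direct form: Qd = 586 − 5P and Qs = 4P − 44.
Without the tax, 586 − 5P = 4P − 44 gives 9P = 630, so P* = $70 and Q* = 236.
With the tax collected from consumers, demand (in seller-price terms) shifts: Qd = 586 − 5(P + 9).
New equilibrium: consumers pay $74, producers receive $65, Q = 216. (Wedge: Pb − Ps = 9.)

Consumers pay $74; producers receive $65; quantity = 216.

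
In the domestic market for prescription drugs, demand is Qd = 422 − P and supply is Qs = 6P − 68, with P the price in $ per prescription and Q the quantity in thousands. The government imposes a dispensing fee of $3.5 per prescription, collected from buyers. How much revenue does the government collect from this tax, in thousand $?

Tax revenue = $1221.5 thousand.

Before the tax: set 422 − P = 6P − 68 → P* = $70, Q* = 352.
With the tax collected from buyers, demand (in seller-price terms) shifts: Qd = 422 − (P + 3.5).
New equilibrium: buyers pay $73, suppliers receive $69.5, Q = 349. (Wedge: Pb − Ps = 3.5.)
Revenue = t · Q = 3.5 · 349 = $1221.5.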